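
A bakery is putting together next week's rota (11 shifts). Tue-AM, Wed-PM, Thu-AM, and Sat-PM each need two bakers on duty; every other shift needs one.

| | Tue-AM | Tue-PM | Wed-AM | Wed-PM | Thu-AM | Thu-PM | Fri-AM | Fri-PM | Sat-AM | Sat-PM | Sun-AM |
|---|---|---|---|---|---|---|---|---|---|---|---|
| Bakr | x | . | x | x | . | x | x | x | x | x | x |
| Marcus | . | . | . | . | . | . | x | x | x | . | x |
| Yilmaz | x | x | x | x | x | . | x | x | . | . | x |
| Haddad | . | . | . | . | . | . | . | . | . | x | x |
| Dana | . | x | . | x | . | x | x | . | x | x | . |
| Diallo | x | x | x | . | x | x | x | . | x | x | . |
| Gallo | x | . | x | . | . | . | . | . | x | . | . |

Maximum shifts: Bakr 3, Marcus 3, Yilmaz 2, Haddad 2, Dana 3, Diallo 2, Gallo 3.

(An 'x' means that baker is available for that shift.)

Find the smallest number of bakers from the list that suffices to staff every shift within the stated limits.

15 slots to fill and no one can take more than 3, so at least ⌈15/3⌉ = 5 bakers are needed.
Any 5 bakers together have capacity at most 3+3+3+3+2 = 14 < 15 slots, so 5 can never suffice.
Bakr, Marcus, Yilmaz, Haddad, Dana, and Diallo alone can cover everything: Tue-AM→Bakr+Yilmaz, Tue-PM→Dana, Wed-AM→Bakr, Wed-PM→Bakr+Dana, Thu-AM→Yilmaz+Diallo, Thu-PM→Dana, Fri-AM→Marcus, Fri-PM→Marcus, Sat-AM→Marcus, Sat-PM→Haddad+Diallo, Sun-AM→Haddad.

6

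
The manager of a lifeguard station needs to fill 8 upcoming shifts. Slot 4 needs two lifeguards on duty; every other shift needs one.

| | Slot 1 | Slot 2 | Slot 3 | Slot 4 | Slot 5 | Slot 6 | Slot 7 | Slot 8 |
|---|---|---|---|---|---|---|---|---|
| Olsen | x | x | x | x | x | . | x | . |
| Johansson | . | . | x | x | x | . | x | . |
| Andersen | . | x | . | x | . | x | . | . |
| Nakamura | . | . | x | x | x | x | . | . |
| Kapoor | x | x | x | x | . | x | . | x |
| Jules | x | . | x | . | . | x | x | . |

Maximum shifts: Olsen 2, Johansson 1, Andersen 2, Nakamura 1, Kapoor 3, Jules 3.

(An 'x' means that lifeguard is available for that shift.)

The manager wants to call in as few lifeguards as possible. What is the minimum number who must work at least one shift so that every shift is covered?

4

9 slots to fill and no one can take more than 3, so at least ⌈9/3⌉ = 3 lifeguards are needed.
Any 3 lifeguards together have capacity at most 3+3+2 = 8 < 9 slots, so 3 can never suffice.
Olsen, Johansson, Kapoor, and Jules alone can cover everything: Slot 1→Jules, Slot 2→Olsen, Slot 3→Jules, Slot 4→Johansson+Kapoor, Slot 5→Olsen, Slot 6→Kapoor, Slot 7→Jules, Slot 8→Kapoor.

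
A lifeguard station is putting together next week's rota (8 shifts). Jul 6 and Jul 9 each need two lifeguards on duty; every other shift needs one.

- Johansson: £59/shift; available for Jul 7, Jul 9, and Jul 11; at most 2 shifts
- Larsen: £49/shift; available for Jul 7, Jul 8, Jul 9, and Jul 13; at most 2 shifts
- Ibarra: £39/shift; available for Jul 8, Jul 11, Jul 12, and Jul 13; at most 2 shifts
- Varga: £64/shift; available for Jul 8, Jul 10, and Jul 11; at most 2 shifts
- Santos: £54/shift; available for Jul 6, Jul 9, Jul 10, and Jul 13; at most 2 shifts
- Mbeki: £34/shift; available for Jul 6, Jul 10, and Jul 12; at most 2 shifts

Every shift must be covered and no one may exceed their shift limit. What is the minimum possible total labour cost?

£470

Jul 6 can only be covered by Santos and Mbeki, so that assignment is forced.
Picking the cheapest available lifeguard for each shift independently would cost £425, but that ignores the shift limits.
An optimal schedule: Jul 6→Mbeki+Santos, Jul 7→Larsen, Jul 8→Ibarra, Jul 9→Larsen+Johansson, Jul 10→Santos, Jul 11→Johansson, Jul 12→Mbeki, Jul 13→Ibarra.
Total: 34 + 54 + 49 + 39 + 49 + 59 + 54 + 59 + 34 + 39 = £470.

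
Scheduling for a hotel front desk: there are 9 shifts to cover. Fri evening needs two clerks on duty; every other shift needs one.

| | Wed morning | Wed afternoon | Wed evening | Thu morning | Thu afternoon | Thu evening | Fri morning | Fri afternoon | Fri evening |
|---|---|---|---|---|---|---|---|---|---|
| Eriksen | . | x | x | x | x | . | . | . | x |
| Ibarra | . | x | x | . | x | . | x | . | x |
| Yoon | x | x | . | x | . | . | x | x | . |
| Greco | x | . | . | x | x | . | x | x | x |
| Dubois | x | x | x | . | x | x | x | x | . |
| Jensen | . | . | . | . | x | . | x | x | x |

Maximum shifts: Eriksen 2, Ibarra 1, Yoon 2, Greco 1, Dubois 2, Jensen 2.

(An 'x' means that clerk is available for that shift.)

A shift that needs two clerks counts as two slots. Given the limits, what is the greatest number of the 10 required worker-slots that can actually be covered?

Total capacity across all clerks is 2+1+2+1+2+2 = 10, and 10 slots are needed, so at most 10 can be filled.
An assignment achieving 10: Wed morning→Yoon, Wed afternoon→Ibarra, Wed evening→Eriksen, Thu morning→Eriksen, Thu afternoon→Dubois, Thu evening→Dubois, Fri morning→Jensen, Fri afternoon→Yoon, Fri evening→Greco+Jensen.
Loads: Eriksen 2/2, Ibarra 1/1, Yoon 2/2, Greco 1/1, Dubois 2/2, Jensen 2/2.

10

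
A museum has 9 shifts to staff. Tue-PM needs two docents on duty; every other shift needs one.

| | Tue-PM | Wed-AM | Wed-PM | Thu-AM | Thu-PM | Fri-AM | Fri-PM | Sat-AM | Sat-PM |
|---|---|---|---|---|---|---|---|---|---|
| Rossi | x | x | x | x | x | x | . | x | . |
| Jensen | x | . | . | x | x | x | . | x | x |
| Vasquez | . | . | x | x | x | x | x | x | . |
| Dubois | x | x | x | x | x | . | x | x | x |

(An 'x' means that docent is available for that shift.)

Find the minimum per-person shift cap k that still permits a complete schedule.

3

With 4 docents and 10 worker-slots to fill, someone must work at least ⌈10/4⌉ = 3 shifts, so k ≥ 3.
k = 3 works: Tue-PM→Rossi+Jensen, Wed-AM→Rossi, Wed-PM→Rossi, Thu-AM→Vasquez, Thu-PM→Vasquez, Fri-AM→Jensen, Fri-PM→Vasquez, Sat-AM→Dubois, Sat-PM→Jensen.
Loads: Rossi 3, Jensen 3, Vasquez 3, Dubois 1 — all ≤ 3.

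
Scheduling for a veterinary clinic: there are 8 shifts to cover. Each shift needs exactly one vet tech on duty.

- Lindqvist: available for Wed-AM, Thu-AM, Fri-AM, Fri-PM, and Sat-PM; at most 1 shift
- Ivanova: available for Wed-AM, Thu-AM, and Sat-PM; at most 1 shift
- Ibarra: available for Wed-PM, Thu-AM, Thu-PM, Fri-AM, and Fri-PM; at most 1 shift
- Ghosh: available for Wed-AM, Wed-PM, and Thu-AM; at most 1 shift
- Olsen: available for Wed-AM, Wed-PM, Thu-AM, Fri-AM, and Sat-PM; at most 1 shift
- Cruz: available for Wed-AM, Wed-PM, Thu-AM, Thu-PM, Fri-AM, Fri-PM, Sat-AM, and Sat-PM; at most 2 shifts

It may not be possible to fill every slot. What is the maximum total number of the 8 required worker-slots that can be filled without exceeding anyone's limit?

Total capacity across all vet techs is 1+1+1+1+1+2 = 7, and 8 slots are needed, so at most 7 can be filled.
An assignment achieving 7: Wed-AM→Cruz, Wed-PM→Ghosh, Thu-PM→Ibarra, Fri-AM→Olsen, Fri-PM→Lindqvist, Sat-AM→Cruz, Sat-PM→Ivanova.
Loads: Lindqvist 1/1, Ivanova 1/1, Ibarra 1/1, Ghosh 1/1, Olsen 1/1, Cruz 2/2.

7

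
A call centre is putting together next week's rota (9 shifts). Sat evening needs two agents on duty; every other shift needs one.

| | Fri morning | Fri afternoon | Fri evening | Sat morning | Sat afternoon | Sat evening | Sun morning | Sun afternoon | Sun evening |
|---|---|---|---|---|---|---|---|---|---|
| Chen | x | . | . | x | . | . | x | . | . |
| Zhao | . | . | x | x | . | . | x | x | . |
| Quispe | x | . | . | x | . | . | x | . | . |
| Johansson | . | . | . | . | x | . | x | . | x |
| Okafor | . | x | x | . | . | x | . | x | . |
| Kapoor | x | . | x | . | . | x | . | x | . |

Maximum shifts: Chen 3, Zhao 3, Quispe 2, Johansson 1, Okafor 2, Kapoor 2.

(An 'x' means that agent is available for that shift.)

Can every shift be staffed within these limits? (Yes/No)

Total capacity is 13 and 10 slots are needed, so capacity alone doesn't rule it out.
Shifts {Sat afternoon, Sun evening} need 2 worker-slots in total, but the agents available for any of those shifts (Johansson) can supply at most 1 among them. So no valid schedule exists.

No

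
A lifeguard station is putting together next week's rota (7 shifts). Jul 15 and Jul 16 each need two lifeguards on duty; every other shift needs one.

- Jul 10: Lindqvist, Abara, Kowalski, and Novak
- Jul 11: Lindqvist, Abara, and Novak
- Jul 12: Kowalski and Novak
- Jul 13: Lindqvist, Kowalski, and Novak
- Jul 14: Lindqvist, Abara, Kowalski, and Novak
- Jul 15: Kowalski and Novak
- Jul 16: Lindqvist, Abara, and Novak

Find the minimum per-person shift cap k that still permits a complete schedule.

3

With 4 lifeguards and 9 worker-slots to fill, someone must work at least ⌈9/4⌉ = 3 shifts, so k ≥ 3.
k = 3 works: Jul 10→Abara, Jul 11→Lindqvist, Jul 12→Kowalski, Jul 13→Lindqvist, Jul 14→Abara, Jul 15→Kowalski+Novak, Jul 16→Lindqvist+Abara.
Loads: Lindqvist 3, Abara 3, Kowalski 2, Novak 1 — all ≤ 3.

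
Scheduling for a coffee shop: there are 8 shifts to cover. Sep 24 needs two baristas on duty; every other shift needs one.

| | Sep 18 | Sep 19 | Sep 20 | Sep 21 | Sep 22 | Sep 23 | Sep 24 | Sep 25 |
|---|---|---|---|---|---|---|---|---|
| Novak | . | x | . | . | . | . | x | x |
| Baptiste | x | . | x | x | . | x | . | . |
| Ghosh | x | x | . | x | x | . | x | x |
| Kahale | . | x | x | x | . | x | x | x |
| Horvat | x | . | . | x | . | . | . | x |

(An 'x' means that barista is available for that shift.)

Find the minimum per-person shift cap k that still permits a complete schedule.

With 5 baristas and 9 worker-slots to fill, someone must work at least ⌈9/5⌉ = 2 shifts, so k ≥ 2.
k = 2 works: Sep 18→Ghosh, Sep 19→Novak, Sep 20→Baptiste, Sep 21→Kahale, Sep 22→Ghosh, Sep 23→Baptiste, Sep 24→Novak+Kahale, Sep 25→Horvat.
Loads: Novak 2, Baptiste 2, Ghosh 2, Kahale 2, Horvat 1 — all ≤ 2.

2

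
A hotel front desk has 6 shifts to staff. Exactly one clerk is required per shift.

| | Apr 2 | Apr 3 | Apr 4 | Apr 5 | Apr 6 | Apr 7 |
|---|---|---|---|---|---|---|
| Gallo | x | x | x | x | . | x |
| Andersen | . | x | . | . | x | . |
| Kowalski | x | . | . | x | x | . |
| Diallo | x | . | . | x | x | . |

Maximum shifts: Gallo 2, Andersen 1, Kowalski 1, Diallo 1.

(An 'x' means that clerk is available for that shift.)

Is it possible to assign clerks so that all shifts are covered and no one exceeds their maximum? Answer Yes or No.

Total capacity is 2+1+1+1 = 5 but 6 worker-slots are needed — infeasible.

No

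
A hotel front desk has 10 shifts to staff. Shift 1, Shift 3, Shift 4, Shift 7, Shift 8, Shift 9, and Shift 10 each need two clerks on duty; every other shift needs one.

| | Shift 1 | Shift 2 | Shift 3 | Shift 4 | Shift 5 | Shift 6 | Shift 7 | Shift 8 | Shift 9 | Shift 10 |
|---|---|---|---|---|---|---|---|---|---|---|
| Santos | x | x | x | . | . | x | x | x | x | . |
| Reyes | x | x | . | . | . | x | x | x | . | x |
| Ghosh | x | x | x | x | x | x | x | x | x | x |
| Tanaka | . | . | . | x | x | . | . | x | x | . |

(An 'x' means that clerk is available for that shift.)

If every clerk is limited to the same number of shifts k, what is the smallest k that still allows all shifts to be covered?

With 4 clerks and 17 worker-slots to fill, someone must work at least ⌈17/4⌉ = 5 shifts, so k ≥ 5.
k = 5 works: Shift 1→Santos+Reyes, Shift 2→Santos, Shift 3→Santos+Ghosh, Shift 4→Ghosh+Tanaka, Shift 5→Ghosh, Shift 6→Santos, Shift 7→Santos+Reyes, Shift 8→Reyes+Tanaka, Shift 9→Ghosh+Tanaka, Shift 10→Reyes+Ghosh.
Loads: Santos 5, Reyes 4, Ghosh 5, Tanaka 3 — all ≤ 5.

5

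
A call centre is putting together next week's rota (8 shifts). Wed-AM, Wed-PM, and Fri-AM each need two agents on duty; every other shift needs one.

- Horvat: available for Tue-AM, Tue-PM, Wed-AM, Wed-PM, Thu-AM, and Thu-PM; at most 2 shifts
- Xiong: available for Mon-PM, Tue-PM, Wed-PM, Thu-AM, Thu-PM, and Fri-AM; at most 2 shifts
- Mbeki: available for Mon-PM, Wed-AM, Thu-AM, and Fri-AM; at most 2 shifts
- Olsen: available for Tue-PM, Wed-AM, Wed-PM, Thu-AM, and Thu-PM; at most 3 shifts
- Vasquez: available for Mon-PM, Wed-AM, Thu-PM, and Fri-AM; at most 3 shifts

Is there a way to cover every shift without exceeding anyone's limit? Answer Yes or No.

Yes

Tue-AM can only be covered by Horvat, so that assignment is forced.
One valid schedule: Mon-PM→Xiong, Tue-AM→Horvat, Tue-PM→Horvat, Wed-AM→Olsen+Vasquez, Wed-PM→Xiong+Olsen, Thu-AM→Mbeki, Thu-PM→Olsen, Fri-AM→Mbeki+Vasquez.
Loads: Horvat 2/2, Xiong 2/2, Mbeki 2/2, Olsen 3/3, Vasquez 2/3 — all within limits.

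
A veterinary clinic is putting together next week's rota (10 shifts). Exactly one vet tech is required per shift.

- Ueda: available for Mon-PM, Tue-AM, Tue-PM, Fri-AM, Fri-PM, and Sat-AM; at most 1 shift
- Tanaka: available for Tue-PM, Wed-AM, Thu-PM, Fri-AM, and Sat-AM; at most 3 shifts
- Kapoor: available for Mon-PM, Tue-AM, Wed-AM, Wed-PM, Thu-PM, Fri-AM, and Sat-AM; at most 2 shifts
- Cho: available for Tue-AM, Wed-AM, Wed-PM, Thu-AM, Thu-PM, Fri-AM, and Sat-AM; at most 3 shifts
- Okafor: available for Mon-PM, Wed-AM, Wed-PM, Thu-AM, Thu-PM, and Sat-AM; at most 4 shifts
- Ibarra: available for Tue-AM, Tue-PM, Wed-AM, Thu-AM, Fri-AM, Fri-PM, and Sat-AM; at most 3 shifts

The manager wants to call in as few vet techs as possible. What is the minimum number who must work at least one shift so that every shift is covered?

3

10 slots to fill and no one can take more than 4, so at least ⌈10/4⌉ = 3 vet techs are needed.
Tanaka, Okafor, and Ibarra alone can cover everything: Mon-PM→Okafor, Tue-AM→Ibarra, Tue-PM→Tanaka, Wed-AM→Okafor, Wed-PM→Okafor, Thu-AM→Okafor, Thu-PM→Tanaka, Fri-AM→Tanaka, Fri-PM→Ibarra, Sat-AM→Ibarra.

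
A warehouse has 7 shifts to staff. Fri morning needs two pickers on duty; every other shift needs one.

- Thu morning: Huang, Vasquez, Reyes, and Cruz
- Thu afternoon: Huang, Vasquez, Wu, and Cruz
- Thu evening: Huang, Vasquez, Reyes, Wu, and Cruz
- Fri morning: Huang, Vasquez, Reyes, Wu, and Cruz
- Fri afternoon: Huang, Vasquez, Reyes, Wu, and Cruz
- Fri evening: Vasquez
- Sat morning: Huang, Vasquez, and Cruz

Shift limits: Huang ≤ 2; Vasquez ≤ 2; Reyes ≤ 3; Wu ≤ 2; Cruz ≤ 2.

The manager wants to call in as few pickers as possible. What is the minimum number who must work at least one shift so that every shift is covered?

4

8 slots to fill and no one can take more than 3, so at least ⌈8/3⌉ = 3 pickers are needed.
Any 3 pickers together have capacity at most 3+2+2 = 7 < 8 slots, so 3 can never suffice.
Huang, Vasquez, Reyes, and Wu alone can cover everything: Thu morning→Huang, Thu afternoon→Vasquez, Thu evening→Reyes, Fri morning→Reyes+Wu, Fri afternoon→Reyes, Fri evening→Vasquez, Sat morning→Huang.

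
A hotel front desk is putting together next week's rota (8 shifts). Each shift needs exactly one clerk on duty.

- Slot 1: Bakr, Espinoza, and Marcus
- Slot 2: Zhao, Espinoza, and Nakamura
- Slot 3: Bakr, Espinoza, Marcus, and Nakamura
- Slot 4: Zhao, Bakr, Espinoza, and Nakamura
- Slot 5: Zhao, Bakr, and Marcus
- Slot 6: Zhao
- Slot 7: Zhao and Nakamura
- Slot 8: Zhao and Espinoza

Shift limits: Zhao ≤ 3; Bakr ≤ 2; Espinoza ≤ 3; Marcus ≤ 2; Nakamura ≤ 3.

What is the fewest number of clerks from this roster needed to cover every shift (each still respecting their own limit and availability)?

8 slots to fill and no one can take more than 3, so at least ⌈8/3⌉ = 3 clerks are needed.
Zhao, Bakr, and Espinoza alone can cover everything: Slot 1→Bakr, Slot 2→Zhao, Slot 3→Espinoza, Slot 4→Espinoza, Slot 5→Bakr, Slot 6→Zhao, Slot 7→Zhao, Slot 8→Espinoza.

3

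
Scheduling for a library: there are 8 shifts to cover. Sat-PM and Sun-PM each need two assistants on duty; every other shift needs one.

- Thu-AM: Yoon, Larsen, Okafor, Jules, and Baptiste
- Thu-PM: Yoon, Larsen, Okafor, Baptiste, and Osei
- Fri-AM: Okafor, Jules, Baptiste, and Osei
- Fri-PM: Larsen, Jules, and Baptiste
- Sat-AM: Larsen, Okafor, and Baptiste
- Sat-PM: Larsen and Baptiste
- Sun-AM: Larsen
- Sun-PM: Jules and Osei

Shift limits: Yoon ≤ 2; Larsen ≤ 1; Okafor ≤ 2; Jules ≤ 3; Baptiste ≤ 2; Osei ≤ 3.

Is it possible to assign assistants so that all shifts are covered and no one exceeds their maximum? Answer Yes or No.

No

Total capacity is 13 and 10 slots are needed, so capacity alone doesn't rule it out.
Shifts {Sat-PM, Sun-AM} need 3 worker-slots in total, but the assistants available for any of those shifts (Larsen and Baptiste) can supply at most 2 among them. So no valid schedule exists.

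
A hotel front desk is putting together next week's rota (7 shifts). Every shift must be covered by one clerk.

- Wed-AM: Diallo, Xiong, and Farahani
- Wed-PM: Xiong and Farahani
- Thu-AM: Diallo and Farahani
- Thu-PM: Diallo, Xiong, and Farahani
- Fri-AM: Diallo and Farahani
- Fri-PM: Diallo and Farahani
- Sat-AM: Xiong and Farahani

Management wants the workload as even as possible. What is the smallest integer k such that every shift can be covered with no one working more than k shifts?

3

With 3 clerks and 7 worker-slots to fill, someone must work at least ⌈7/3⌉ = 3 shifts, so k ≥ 3.
k = 3 works: Wed-AM→Xiong, Wed-PM→Xiong, Thu-AM→Diallo, Thu-PM→Farahani, Fri-AM→Diallo, Fri-PM→Diallo, Sat-AM→Xiong.
Loads: Diallo 3, Xiong 3, Farahani 1 — all ≤ 3.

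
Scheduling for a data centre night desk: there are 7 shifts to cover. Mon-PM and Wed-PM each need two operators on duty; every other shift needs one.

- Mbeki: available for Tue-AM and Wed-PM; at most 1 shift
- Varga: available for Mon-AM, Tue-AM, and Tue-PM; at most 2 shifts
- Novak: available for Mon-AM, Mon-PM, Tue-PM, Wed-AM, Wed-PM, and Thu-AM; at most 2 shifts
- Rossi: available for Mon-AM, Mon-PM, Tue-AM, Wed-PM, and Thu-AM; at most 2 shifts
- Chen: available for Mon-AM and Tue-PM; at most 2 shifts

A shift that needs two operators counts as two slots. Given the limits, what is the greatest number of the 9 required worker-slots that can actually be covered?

Total capacity across all operators is 1+2+2+2+2 = 9, and 9 slots are needed, so at most 9 can be filled.
Shifts {Mon-PM, Wed-AM, Wed-PM, Thu-AM} need 6 slots but only Mbeki, Novak, and Rossi are available for them, supplying at most 5 — so at least 1 slot must go unfilled.
An assignment achieving 8: Mon-AM→Chen, Mon-PM→Novak+Rossi, Tue-AM→Varga, Tue-PM→Varga, Wed-AM→Novak, Wed-PM→Mbeki, Thu-AM→Rossi.
Loads: Mbeki 1/1, Varga 2/2, Novak 2/2, Rossi 2/2, Chen 1/2.

8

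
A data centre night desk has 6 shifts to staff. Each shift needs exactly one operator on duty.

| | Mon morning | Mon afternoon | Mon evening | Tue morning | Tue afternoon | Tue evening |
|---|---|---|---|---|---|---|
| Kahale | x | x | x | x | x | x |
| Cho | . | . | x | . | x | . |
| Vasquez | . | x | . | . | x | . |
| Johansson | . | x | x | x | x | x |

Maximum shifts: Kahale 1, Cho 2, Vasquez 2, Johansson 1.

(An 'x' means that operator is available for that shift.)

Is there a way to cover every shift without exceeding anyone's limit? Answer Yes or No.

No

Total capacity is 6 and 6 slots are needed, so capacity alone doesn't rule it out.
Shifts {Mon morning, Tue morning, Tue evening} need 3 worker-slots in total, but the operators available for any of those shifts (Kahale and Johansson) can supply at most 2 among them. So no valid schedule exists.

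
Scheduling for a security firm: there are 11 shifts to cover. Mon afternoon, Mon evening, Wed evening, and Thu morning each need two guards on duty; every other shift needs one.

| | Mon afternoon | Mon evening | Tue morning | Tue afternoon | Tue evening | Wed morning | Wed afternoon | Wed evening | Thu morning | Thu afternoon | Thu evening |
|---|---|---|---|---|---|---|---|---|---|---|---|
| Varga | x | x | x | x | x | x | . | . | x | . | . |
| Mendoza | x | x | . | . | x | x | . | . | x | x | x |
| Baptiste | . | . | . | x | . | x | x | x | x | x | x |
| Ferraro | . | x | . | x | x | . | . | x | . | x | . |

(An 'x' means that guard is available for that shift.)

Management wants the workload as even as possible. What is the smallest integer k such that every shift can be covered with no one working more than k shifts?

4

With 4 guards and 15 worker-slots to fill, someone must work at least ⌈15/4⌉ = 4 shifts, so k ≥ 4.
k = 4 works: Mon afternoon→Varga+Mendoza, Mon evening→Varga+Mendoza, Tue morning→Varga, Tue afternoon→Varga, Tue evening→Ferraro, Wed morning→Baptiste, Wed afternoon→Baptiste, Wed evening→Baptiste+Ferraro, Thu morning→Mendoza+Baptiste, Thu afternoon→Ferraro, Thu evening→Mendoza.
Loads: Varga 4, Mendoza 4, Baptiste 4, Ferraro 3 — all ≤ 4.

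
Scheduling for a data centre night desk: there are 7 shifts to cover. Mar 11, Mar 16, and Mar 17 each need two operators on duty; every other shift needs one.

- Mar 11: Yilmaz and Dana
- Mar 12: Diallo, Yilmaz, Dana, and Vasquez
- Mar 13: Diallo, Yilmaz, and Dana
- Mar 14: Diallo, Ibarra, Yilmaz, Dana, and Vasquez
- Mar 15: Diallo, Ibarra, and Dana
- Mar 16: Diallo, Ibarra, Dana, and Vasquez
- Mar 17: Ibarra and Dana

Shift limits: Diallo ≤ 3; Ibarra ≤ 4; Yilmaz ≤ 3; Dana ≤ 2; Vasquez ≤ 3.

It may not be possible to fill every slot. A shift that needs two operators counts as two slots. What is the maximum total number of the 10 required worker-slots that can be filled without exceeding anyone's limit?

10

Total capacity across all operators is 3+4+3+2+3 = 15, and 10 slots are needed, so at most 10 can be filled.
An assignment achieving 10: Mar 11→Yilmaz+Dana, Mar 12→Diallo, Mar 13→Diallo, Mar 14→Ibarra, Mar 15→Diallo, Mar 16→Ibarra+Vasquez, Mar 17→Ibarra+Dana.
Loads: Diallo 3/3, Ibarra 3/4, Yilmaz 1/3, Dana 2/2, Vasquez 1/3.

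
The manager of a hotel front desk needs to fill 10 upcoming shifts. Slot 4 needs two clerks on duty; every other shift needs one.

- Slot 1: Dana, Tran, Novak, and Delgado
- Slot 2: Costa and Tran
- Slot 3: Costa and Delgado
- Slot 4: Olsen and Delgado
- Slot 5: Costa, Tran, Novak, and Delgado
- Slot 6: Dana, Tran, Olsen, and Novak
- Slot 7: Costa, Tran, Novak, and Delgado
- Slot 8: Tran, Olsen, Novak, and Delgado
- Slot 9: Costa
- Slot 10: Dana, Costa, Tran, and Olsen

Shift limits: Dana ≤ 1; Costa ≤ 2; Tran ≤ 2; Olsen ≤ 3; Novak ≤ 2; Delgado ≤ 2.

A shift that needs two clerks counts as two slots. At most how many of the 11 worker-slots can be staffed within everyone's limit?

11

Total capacity across all clerks is 1+2+2+3+2+2 = 12, and 11 slots are needed, so at most 11 can be filled.
An assignment achieving 11: Slot 1→Dana, Slot 2→Costa, Slot 3→Delgado, Slot 4→Olsen+Delgado, Slot 5→Tran, Slot 6→Tran, Slot 7→Novak, Slot 8→Olsen, Slot 9→Costa, Slot 10→Olsen.
Loads: Dana 1/1, Costa 2/2, Tran 2/2, Olsen 3/3, Novak 1/2, Delgado 2/2.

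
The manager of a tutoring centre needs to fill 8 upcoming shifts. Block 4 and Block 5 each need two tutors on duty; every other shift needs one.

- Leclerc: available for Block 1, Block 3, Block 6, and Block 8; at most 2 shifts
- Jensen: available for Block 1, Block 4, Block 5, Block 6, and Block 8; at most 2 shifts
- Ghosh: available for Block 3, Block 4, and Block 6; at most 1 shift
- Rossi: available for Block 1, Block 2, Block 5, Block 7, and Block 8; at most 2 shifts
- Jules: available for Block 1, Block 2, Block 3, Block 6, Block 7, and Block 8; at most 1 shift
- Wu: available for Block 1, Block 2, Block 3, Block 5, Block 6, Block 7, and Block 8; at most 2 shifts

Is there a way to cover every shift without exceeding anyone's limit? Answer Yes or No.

Yes

Block 4 can only be covered by Jensen and Ghosh, so that assignment is forced.
One valid schedule: Block 1→Leclerc, Block 2→Rossi, Block 3→Leclerc, Block 4→Jensen+Ghosh, Block 5→Jensen+Rossi, Block 6→Wu, Block 7→Jules, Block 8→Wu.
Loads: Leclerc 2/2, Jensen 2/2, Ghosh 1/1, Rossi 2/2, Jules 1/1, Wu 2/2 — all within limits.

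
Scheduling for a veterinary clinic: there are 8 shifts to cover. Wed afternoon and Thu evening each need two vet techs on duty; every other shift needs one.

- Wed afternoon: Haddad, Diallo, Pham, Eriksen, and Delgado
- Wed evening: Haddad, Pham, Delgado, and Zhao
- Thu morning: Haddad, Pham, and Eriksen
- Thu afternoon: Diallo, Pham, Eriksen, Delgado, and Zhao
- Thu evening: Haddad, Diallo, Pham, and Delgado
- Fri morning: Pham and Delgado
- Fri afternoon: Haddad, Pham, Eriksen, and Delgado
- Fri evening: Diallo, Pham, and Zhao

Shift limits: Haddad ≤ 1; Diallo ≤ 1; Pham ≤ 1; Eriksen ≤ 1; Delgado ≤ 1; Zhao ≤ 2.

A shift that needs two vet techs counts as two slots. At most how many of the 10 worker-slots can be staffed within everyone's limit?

Total capacity across all vet techs is 1+1+1+1+1+2 = 7, and 10 slots are needed, so at most 7 can be filled.
An assignment achieving 7: Wed evening→Zhao, Thu morning→Haddad, Thu afternoon→Zhao, Thu evening→Delgado, Fri morning→Pham, Fri afternoon→Eriksen, Fri evening→Diallo.
Loads: Haddad 1/1, Diallo 1/1, Pham 1/1, Eriksen 1/1, Delgado 1/1, Zhao 2/2.

7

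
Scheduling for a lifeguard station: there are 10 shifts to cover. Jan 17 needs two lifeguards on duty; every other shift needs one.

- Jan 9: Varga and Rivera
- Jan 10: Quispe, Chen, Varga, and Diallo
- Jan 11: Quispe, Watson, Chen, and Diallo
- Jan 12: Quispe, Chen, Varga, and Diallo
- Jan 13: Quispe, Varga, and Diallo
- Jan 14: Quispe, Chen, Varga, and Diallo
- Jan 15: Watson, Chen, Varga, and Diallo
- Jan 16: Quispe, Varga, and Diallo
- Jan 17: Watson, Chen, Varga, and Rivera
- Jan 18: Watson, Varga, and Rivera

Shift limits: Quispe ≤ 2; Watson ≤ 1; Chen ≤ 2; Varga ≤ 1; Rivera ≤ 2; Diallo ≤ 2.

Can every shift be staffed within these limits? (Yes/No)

No

Total capacity is 2+1+2+1+2+2 = 10 but 11 worker-slots are needed — infeasible.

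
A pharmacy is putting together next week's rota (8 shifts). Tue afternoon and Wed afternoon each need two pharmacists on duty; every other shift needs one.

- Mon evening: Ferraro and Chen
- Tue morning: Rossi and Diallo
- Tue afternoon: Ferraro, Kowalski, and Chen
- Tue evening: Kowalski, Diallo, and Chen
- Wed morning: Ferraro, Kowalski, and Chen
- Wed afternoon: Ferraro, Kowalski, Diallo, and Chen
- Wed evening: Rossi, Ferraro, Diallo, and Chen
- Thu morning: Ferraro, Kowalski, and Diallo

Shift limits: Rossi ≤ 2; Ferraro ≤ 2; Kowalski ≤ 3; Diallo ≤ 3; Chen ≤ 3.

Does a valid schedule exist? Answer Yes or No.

One valid schedule: Mon evening→Ferraro, Tue morning→Rossi, Tue afternoon→Ferraro+Kowalski, Tue evening→Kowalski, Wed morning→Kowalski, Wed afternoon→Diallo+Chen, Wed evening→Rossi, Thu morning→Diallo.
Loads: Rossi 2/2, Ferraro 2/2, Kowalski 3/3, Diallo 2/3, Chen 1/3 — all within limits.

Yes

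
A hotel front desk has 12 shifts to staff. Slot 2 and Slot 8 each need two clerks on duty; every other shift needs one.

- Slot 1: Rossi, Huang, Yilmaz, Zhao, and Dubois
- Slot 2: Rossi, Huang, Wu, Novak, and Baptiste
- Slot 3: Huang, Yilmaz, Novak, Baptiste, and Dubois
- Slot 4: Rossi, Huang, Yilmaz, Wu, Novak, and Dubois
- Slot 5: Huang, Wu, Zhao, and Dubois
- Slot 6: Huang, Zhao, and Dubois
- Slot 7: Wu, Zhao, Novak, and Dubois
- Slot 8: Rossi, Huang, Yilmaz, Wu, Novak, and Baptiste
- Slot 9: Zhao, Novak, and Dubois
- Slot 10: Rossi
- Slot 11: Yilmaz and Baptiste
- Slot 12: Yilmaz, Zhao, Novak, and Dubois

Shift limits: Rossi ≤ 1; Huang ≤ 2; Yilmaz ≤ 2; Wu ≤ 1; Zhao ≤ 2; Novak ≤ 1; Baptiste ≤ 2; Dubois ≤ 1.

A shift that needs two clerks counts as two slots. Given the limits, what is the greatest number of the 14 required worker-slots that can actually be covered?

12

Total capacity across all clerks is 1+2+2+1+2+1+2+1 = 12, and 14 slots are needed, so at most 12 can be filled.
An assignment achieving 12: Slot 1→Zhao, Slot 2→Novak+Baptiste, Slot 3→Baptiste, Slot 4→Dubois, Slot 5→Huang, Slot 6→Huang, Slot 7→Wu, Slot 9→Zhao, Slot 10→Rossi, Slot 11→Yilmaz, Slot 12→Yilmaz.
Loads: Rossi 1/1, Huang 2/2, Yilmaz 2/2, Wu 1/1, Zhao 2/2, Novak 1/1, Baptiste 2/2, Dubois 1/1.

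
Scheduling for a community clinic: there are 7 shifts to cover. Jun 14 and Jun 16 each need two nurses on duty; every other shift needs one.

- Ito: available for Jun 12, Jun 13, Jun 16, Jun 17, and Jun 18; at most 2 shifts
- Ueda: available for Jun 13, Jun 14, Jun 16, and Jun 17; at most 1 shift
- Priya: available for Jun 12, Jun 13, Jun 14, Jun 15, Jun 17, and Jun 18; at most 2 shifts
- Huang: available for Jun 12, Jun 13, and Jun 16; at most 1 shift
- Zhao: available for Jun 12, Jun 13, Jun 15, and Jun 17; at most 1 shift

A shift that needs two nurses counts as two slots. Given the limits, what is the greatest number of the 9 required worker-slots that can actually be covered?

7

Total capacity across all nurses is 2+1+2+1+1 = 7, and 9 slots are needed, so at most 7 can be filled.
An assignment achieving 7: Jun 12→Zhao, Jun 14→Ueda+Priya, Jun 15→Priya, Jun 16→Ito+Huang, Jun 18→Ito.
Loads: Ito 2/2, Ueda 1/1, Priya 2/2, Huang 1/1, Zhao 1/1.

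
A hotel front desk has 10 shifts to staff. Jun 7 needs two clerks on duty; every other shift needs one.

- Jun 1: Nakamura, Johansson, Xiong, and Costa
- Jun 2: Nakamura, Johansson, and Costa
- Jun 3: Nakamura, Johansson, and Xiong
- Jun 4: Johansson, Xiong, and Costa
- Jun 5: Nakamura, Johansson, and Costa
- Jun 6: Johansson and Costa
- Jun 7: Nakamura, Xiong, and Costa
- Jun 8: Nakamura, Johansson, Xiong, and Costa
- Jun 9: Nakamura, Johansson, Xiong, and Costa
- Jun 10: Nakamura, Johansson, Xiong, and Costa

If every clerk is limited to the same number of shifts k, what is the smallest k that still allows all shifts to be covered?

With 4 clerks and 11 worker-slots to fill, someone must work at least ⌈11/4⌉ = 3 shifts, so k ≥ 3.
k = 3 works: Jun 1→Johansson, Jun 2→Nakamura, Jun 3→Nakamura, Jun 4→Johansson, Jun 5→Nakamura, Jun 6→Johansson, Jun 7→Xiong+Costa, Jun 8→Xiong, Jun 9→Xiong, Jun 10→Costa.
Loads: Nakamura 3, Johansson 3, Xiong 3, Costa 2 — all ≤ 3.

3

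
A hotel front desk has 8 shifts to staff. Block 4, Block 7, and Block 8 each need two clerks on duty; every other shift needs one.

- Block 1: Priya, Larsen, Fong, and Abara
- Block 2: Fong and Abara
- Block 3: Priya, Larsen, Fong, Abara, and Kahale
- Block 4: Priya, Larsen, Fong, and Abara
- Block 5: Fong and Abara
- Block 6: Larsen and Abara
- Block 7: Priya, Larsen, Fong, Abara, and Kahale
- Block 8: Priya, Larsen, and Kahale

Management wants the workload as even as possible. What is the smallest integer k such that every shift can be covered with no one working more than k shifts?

3

With 5 clerks and 11 worker-slots to fill, someone must work at least ⌈11/5⌉ = 3 shifts, so k ≥ 3.
k = 3 works: Block 1→Priya, Block 2→Fong, Block 3→Priya, Block 4→Larsen+Fong, Block 5→Fong, Block 6→Larsen, Block 7→Abara+Kahale, Block 8→Priya+Larsen.
Loads: Priya 3, Larsen 3, Fong 3, Abara 1, Kahale 1 — all ≤ 3.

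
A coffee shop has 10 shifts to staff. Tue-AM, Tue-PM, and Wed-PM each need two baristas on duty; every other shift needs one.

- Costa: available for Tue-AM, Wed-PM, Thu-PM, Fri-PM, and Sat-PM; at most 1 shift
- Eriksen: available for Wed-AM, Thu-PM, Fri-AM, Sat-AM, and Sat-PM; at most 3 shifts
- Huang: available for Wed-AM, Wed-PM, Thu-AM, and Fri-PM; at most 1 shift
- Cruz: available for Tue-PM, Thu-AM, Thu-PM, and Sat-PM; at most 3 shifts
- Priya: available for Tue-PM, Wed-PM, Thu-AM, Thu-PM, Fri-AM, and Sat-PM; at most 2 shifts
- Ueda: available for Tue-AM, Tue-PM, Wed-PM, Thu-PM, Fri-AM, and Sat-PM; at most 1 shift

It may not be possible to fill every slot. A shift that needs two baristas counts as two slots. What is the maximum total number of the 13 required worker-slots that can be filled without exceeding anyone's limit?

11

Total capacity across all baristas is 1+3+1+3+2+1 = 11, and 13 slots are needed, so at most 11 can be filled.
An assignment achieving 11: Tue-AM→Costa+Ueda, Tue-PM→Cruz+Priya, Wed-AM→Eriksen, Wed-PM→Priya, Thu-AM→Cruz, Thu-PM→Cruz, Fri-AM→Eriksen, Fri-PM→Huang, Sat-AM→Eriksen.
Loads: Costa 1/1, Eriksen 3/3, Huang 1/1, Cruz 3/3, Priya 2/2, Ueda 1/1.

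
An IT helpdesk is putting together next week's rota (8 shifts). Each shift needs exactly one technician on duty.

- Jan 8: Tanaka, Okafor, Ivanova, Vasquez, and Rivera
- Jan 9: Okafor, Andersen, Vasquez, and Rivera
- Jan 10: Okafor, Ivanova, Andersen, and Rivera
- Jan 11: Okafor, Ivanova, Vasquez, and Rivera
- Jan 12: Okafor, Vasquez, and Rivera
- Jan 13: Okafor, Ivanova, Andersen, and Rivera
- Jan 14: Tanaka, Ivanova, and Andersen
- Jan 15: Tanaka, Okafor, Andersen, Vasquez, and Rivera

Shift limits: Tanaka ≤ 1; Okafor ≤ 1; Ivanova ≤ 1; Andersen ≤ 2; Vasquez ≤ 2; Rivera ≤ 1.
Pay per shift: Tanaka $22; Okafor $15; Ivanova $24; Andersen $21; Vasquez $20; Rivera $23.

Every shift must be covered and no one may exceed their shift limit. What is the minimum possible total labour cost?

Picking the cheapest available technician for each shift independently would cost $126, but that ignores the shift limits.
An optimal schedule: Jan 8→Vasquez, Jan 9→Andersen, Jan 10→Ivanova, Jan 11→Vasquez, Jan 12→Okafor, Jan 13→Andersen, Jan 14→Tanaka, Jan 15→Rivera.
Total: 20 + 21 + 24 + 20 + 15 + 21 + 22 + 23 = $166.

$166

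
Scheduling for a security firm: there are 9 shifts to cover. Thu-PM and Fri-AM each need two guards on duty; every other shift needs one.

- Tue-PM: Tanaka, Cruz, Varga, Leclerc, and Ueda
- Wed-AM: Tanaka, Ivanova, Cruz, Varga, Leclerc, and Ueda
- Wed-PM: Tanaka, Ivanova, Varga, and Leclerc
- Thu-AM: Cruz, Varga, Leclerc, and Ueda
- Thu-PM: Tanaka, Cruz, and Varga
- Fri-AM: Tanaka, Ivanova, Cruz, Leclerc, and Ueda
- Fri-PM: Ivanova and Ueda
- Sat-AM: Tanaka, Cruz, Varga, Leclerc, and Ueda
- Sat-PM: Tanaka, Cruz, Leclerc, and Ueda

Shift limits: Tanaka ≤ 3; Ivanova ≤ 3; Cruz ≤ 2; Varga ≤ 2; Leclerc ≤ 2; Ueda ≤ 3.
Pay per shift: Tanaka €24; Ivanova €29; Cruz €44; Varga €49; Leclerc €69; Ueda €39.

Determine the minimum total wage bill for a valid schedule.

€364

Picking the cheapest available guard for each shift independently would cost €309, but that ignores the shift limits.
An optimal schedule: Tue-PM→Ueda, Wed-AM→Ivanova, Wed-PM→Tanaka, Thu-AM→Ueda, Thu-PM→Tanaka+Cruz, Fri-AM→Ivanova+Cruz, Fri-PM→Ivanova, Sat-AM→Ueda, Sat-PM→Tanaka.
Total: 39 + 29 + 24 + 39 + 24 + 44 + 29 + 44 + 29 + 39 + 24 = €364.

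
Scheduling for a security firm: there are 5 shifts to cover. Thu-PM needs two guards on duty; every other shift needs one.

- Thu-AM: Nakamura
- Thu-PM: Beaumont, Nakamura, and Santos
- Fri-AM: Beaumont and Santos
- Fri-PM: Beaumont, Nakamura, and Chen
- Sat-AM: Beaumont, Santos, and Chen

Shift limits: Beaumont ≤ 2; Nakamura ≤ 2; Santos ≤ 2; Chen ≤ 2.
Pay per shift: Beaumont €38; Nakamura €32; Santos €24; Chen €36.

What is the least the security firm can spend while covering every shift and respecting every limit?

Thu-AM can only be covered by Nakamura, so that assignment is forced.
Picking the cheapest available guard for each shift independently would cost €168, but that ignores the shift limits.
An optimal schedule: Thu-AM→Nakamura, Thu-PM→Santos+Nakamura, Fri-AM→Santos, Fri-PM→Chen, Sat-AM→Chen.
Total: 32 + 24 + 32 + 24 + 36 + 36 = €184.

€184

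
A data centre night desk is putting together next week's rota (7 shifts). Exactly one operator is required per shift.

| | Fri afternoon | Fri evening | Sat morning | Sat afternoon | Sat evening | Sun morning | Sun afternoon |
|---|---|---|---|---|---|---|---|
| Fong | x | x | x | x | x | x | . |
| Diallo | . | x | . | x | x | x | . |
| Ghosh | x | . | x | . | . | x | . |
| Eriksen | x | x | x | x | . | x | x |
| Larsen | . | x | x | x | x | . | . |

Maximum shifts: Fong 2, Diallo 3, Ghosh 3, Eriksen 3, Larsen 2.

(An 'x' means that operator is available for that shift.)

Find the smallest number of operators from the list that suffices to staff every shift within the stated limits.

7 slots to fill and no one can take more than 3, so at least ⌈7/3⌉ = 3 operators are needed.
Fong, Diallo, and Eriksen alone can cover everything: Fri afternoon→Fong, Fri evening→Diallo, Sat morning→Fong, Sat afternoon→Diallo, Sat evening→Diallo, Sun morning→Eriksen, Sun afternoon→Eriksen.

3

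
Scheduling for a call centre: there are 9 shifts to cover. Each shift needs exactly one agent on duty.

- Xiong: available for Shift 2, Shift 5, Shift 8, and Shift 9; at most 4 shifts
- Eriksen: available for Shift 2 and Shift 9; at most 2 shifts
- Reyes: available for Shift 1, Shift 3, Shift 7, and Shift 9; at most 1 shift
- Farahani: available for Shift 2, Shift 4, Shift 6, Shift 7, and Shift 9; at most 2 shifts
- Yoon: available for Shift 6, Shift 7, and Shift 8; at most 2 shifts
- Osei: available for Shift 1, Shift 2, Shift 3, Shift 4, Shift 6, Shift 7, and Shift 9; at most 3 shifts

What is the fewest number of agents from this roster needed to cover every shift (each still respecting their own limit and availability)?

3

9 slots to fill and no one can take more than 4, so at least ⌈9/4⌉ = 3 agents are needed.
Xiong, Farahani, and Osei alone can cover everything: Shift 1→Osei, Shift 2→Xiong, Shift 3→Osei, Shift 4→Farahani, Shift 5→Xiong, Shift 6→Farahani, Shift 7→Osei, Shift 8→Xiong, Shift 9→Xiong.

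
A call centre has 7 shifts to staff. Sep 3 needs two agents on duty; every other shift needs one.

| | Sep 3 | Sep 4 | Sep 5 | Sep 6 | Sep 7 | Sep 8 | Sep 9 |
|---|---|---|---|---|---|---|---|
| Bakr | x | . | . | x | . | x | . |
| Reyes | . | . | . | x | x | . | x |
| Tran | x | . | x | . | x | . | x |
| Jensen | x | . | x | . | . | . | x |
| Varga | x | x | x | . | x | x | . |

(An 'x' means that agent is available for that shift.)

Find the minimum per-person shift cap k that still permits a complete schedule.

2

With 5 agents and 8 worker-slots to fill, someone must work at least ⌈8/5⌉ = 2 shifts, so k ≥ 2.
k = 2 works: Sep 3→Tran+Jensen, Sep 4→Varga, Sep 5→Tran, Sep 6→Bakr, Sep 7→Reyes, Sep 8→Bakr, Sep 9→Reyes.
Loads: Bakr 2, Reyes 2, Tran 2, Jensen 1, Varga 1 — all ≤ 2.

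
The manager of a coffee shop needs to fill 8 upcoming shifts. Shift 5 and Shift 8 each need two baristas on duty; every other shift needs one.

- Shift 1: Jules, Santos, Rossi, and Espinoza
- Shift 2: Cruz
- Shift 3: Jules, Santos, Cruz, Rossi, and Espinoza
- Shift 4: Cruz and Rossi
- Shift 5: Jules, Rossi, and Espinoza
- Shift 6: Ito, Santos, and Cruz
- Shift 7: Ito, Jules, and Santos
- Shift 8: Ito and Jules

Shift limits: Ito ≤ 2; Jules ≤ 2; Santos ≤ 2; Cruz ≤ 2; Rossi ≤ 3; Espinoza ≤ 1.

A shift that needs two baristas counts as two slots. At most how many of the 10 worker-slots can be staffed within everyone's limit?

10

Total capacity across all baristas is 2+2+2+2+3+1 = 12, and 10 slots are needed, so at most 10 can be filled.
An assignment achieving 10: Shift 1→Santos, Shift 2→Cruz, Shift 3→Rossi, Shift 4→Cruz, Shift 5→Jules+Rossi, Shift 6→Ito, Shift 7→Santos, Shift 8→Ito+Jules.
Loads: Ito 2/2, Jules 2/2, Santos 2/2, Cruz 2/2, Rossi 2/3, Espinoza 0/1.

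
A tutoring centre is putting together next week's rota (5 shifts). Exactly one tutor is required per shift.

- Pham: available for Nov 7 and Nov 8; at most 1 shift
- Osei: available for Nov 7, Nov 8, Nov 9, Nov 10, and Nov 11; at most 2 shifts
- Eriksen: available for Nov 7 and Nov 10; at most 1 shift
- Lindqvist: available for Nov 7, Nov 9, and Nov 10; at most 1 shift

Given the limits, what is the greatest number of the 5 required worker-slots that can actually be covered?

Total capacity across all tutors is 1+2+1+1 = 5, and 5 slots are needed, so at most 5 can be filled.
An assignment achieving 5: Nov 7→Lindqvist, Nov 8→Pham, Nov 9→Osei, Nov 10→Eriksen, Nov 11→Osei.
Loads: Pham 1/1, Osei 2/2, Eriksen 1/1, Lindqvist 1/1.

5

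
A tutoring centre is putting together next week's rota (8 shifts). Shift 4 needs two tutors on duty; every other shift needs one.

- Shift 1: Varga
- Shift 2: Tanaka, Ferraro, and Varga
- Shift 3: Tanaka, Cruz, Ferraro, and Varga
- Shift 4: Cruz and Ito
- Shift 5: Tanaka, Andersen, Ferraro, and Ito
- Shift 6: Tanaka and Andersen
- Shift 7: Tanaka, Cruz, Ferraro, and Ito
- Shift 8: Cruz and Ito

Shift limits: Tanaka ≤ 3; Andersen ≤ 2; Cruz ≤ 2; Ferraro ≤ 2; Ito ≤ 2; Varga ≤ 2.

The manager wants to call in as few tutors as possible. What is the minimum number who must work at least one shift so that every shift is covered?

4

9 slots to fill and no one can take more than 3, so at least ⌈9/3⌉ = 3 tutors are needed.
Any 3 tutors together have capacity at most 3+2+2 = 7 < 9 slots, so 3 can never suffice.
Tanaka, Cruz, Ito, and Varga alone can cover everything: Shift 1→Varga, Shift 2→Tanaka, Shift 3→Varga, Shift 4→Cruz+Ito, Shift 5→Tanaka, Shift 6→Tanaka, Shift 7→Ito, Shift 8→Cruz.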